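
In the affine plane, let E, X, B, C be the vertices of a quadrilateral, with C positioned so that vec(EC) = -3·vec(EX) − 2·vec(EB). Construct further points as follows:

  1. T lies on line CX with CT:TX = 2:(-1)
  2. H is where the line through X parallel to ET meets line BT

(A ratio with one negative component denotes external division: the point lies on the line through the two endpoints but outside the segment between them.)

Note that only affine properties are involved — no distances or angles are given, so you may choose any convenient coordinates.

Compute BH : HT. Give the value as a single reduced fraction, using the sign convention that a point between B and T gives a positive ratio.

Choose coordinates E = (0, 0), X = (1, 0), B = (0, 1), C = (-3, -2).
1. T lies on line CX with CT:TX = 2:(-1) ⇒ T = (5, 2)
2. H is where the line through X parallel to ET meets line BT ⇒ H = (7, 12/5)
H = B + t·(T−B) with t = 7/5, so BH:HT = t:(1−t) = 7/5:-2/5

BH:HT = -7/2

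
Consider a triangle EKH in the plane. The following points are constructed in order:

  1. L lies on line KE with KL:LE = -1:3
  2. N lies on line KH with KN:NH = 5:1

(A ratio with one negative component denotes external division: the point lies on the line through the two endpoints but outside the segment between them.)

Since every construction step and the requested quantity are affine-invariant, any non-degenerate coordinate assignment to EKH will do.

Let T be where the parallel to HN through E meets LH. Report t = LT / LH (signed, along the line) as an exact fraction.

t = 3

Work in coordinates with E = (0, 0), K = (1, 0), H = (0, 1).
1. L lies on line KE with KL:LE = -1:3 ⇒ L = (3/2, 0)
2. N lies on line KH with KN:NH = 5:1 ⇒ N = (1/6, 5/6)
through E parallel to HN: direction (1/6, -1/6); meets LH at T = (-3, 3)
T = L + t·(H−L) with t = 3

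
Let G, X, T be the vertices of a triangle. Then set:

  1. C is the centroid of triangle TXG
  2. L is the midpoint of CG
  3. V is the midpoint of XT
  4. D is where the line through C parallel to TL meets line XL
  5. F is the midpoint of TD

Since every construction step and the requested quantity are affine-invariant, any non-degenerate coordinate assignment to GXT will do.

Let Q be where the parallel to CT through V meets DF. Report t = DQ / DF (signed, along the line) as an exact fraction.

Assign G = (0, 0), X = (1, 0), T = (0, 1) — the answer is frame-independent, so this choice is without loss of generality.
1. C is the centroid of triangle TXG ⇒ C = (1/3, 1/3)
2. L is the midpoint of CG ⇒ L = (1/6, 1/6)
3. V is the midpoint of XT ⇒ V = (1/2, 1/2)
4. D is where the line through C parallel to TL meets line XL ⇒ D = (3/8, 1/8)
5. F is the midpoint of TD ⇒ F = (3/16, 9/16)
through V parallel to CT: direction (-1/3, 2/3); meets DF at Q = (-3/2, 9/2)
Q = D + t·(F−D) with t = 10

t = 10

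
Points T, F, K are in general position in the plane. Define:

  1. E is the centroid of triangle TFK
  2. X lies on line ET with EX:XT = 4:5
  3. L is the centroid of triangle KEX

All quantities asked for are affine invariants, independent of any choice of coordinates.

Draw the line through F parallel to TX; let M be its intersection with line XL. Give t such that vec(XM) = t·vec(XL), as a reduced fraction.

t = -3

Work in coordinates with T = (0, 0), F = (1, 0), K = (0, 1).
1. E is the centroid of triangle TFK ⇒ E = (1/3, 1/3)
2. X lies on line ET with EX:XT = 4:5 ⇒ X = (5/27, 5/27)
3. L is the centroid of triangle KEX ⇒ L = (14/81, 41/81)
through F parallel to TX: direction (5/27, 5/27); meets XL at M = (2/9, -7/9)
M = X + t·(L−X) with t = -3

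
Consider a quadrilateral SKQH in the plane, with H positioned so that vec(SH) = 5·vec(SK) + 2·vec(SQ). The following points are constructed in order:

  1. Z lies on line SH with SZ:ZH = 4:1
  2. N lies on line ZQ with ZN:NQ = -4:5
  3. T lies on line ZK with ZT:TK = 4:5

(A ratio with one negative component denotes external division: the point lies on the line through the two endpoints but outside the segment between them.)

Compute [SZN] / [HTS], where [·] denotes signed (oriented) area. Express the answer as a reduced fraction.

[SZN]:[HTS] = 18

Set S = (0, 0), K = (1, 0), Q = (0, 1), H = (5, 2); any affine frame gives the same invariant.
1. Z lies on line SH with SZ:ZH = 4:1 ⇒ Z = (4, 8/5)
2. N lies on line ZQ with ZN:NQ = -4:5 ⇒ N = (20, 4)
3. T lies on line ZK with ZT:TK = 4:5 ⇒ T = (8/3, 8/9)
2·[SZN] = -16, 2·[HTS] = -8/9
[SZN]:[HTS] = -16:-8/9 = 18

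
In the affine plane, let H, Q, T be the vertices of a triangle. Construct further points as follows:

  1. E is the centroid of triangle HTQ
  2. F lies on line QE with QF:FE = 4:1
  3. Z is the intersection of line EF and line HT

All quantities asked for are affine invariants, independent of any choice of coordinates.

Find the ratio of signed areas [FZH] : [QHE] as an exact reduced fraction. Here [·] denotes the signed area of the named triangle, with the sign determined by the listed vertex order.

Choose coordinates H = (0, 0), Q = (1, 0), T = (0, 1).
1. E is the centroid of triangle HTQ ⇒ E = (1/3, 1/3)
2. F lies on line QE with QF:FE = 4:1 ⇒ F = (7/15, 4/15)
3. Z is the intersection of line EF and line HT ⇒ Z = (0, 1/2)
2·[FZH] = 7/30, 2·[QHE] = -1/3
[FZH]:[QHE] = 7/30:-1/3 = -7/10

[FZH]:[QHE] = -7/10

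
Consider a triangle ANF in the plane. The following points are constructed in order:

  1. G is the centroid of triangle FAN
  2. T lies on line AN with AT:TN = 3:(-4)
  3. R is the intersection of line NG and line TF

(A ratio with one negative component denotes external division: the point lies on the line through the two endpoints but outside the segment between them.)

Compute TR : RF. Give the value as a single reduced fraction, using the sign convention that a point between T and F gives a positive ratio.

Choose coordinates A = (0, 0), N = (1, 0), F = (0, 1).
1. G is the centroid of triangle FAN ⇒ G = (1/3, 1/3)
2. T lies on line AN with AT:TN = 3:(-4) ⇒ T = (-3, 0)
3. R is the intersection of line NG and line TF ⇒ R = (-3/5, 4/5)
R = T + t·(F−T) with t = 4/5, so TR:RF = t:(1−t) = 4/5:1/5

TR:RF = 4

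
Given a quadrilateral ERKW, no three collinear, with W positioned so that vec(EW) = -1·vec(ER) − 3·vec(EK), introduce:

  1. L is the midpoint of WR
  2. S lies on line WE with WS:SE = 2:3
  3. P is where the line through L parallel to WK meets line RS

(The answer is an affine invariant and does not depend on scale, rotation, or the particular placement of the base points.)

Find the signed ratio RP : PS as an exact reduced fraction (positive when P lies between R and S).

Set E = (0, 0), R = (1, 0), K = (0, 1), W = (-1, -3); any affine frame gives the same invariant.
1. L is the midpoint of WR ⇒ L = (0, -3/2)
2. S lies on line WE with WS:SE = 2:3 ⇒ S = (-3/5, -9/5)
3. P is where the line through L parallel to WK meets line RS ⇒ P = (3/23, -45/46)
P = R + t·(S−R) with t = 25/46, so RP:PS = t:(1−t) = 25/46:21/46

RP:PS = 25/21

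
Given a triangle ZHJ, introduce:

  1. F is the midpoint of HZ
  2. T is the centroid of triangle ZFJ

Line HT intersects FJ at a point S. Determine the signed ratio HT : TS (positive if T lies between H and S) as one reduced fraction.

Work in coordinates with Z = (0, 0), H = (1, 0), J = (0, 1).
1. F is the midpoint of HZ ⇒ F = (1/2, 0)
2. T is the centroid of triangle ZFJ ⇒ T = (1/6, 1/3)
line HT meets FJ at S = (3/8, 1/4)
T = H + t·(S−H) with t = 4/3, so HT:TS = 4/3:-1/3

HT:TS = -4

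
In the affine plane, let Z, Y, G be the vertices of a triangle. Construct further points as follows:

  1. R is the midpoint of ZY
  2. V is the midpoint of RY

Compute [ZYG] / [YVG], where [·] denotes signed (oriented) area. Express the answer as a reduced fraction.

[ZYG]:[YVG] = -4

Assign Z = (0, 0), Y = (1, 0), G = (0, 1) — the answer is frame-independent, so this choice is without loss of generality.
1. R is the midpoint of ZY ⇒ R = (1/2, 0)
2. V is the midpoint of RY ⇒ V = (3/4, 0)
2·[ZYG] = 1, 2·[YVG] = -1/4
[ZYG]:[YVG] = 1:-1/4 = -4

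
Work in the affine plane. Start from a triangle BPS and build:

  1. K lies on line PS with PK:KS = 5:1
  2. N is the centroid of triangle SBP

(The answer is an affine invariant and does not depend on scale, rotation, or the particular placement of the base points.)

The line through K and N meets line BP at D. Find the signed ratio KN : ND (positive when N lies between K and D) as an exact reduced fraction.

Work in coordinates with B = (0, 0), P = (1, 0), S = (0, 1).
1. K lies on line PS with PK:KS = 5:1 ⇒ K = (1/6, 5/6)
2. N is the centroid of triangle SBP ⇒ N = (1/3, 1/3)
line KN meets BP at D = (4/9, 0)
N = K + t·(D−K) with t = 3/5, so KN:ND = 3/5:2/5

KN:ND = 3/2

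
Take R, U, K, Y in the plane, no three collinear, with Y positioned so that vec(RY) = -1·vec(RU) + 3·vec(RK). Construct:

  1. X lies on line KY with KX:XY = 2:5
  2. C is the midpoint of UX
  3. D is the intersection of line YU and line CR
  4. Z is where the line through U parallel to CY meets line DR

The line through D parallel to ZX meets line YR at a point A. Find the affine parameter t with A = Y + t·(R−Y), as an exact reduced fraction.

t = 15/37

Assign R = (0, 0), U = (1, 0), K = (0, 1), Y = (-1, 3) — the answer is frame-independent, so this choice is without loss of generality.
1. X lies on line KY with KX:XY = 2:5 ⇒ X = (-2/7, 11/7)
2. C is the midpoint of UX ⇒ C = (5/14, 11/14)
3. D is the intersection of line YU and line CR ⇒ D = (15/37, 33/37)
4. Z is where the line through U parallel to CY meets line DR ⇒ Z = (155/364, 341/364)
through D parallel to ZX: direction (-37/52, 33/52); meets YR at A = (-22/37, 66/37)
A = Y + t·(R−Y) with t = 15/37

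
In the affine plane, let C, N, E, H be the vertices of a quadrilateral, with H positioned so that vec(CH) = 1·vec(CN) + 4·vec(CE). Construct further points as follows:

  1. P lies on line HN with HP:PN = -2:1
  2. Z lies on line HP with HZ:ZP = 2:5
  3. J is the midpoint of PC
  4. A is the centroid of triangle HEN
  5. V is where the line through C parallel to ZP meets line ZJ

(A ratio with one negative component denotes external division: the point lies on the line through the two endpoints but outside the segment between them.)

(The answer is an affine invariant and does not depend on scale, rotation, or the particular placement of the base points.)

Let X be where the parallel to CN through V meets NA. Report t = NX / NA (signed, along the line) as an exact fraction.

Set C = (0, 0), N = (1, 0), E = (0, 1), H = (1, 4); any affine frame gives the same invariant.
1. P lies on line HN with HP:PN = -2:1 ⇒ P = (1, -4)
2. Z lies on line HP with HZ:ZP = 2:5 ⇒ Z = (1, 12/7)
3. J is the midpoint of PC ⇒ J = (1/2, -2)
4. A is the centroid of triangle HEN ⇒ A = (2/3, 5/3)
5. V is where the line through C parallel to ZP meets line ZJ ⇒ V = (0, -40/7)
through V parallel to CN: direction (1, 0); meets NA at X = (15/7, -40/7)
X = N + t·(A−N) with t = -24/7

t = -24/7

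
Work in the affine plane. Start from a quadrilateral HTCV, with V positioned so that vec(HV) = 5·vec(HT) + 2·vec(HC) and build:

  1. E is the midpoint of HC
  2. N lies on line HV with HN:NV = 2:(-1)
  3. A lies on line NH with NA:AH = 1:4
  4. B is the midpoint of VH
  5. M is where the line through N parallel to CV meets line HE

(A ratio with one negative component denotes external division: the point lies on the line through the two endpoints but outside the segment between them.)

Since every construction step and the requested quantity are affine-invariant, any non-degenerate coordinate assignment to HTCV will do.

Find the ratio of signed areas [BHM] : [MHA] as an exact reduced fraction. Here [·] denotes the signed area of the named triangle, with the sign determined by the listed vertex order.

[BHM]:[MHA] = -5/16

Set H = (0, 0), T = (1, 0), C = (0, 1), V = (5, 2); any affine frame gives the same invariant.
1. E is the midpoint of HC ⇒ E = (0, 1/2)
2. N lies on line HV with HN:NV = 2:(-1) ⇒ N = (10, 4)
3. A lies on line NH with NA:AH = 1:4 ⇒ A = (8, 16/5)
4. B is the midpoint of VH ⇒ B = (5/2, 1)
5. M is where the line through N parallel to CV meets line HE ⇒ M = (0, 2)
2·[BHM] = -5, 2·[MHA] = 16
[BHM]:[MHA] = -5:16 = -5/16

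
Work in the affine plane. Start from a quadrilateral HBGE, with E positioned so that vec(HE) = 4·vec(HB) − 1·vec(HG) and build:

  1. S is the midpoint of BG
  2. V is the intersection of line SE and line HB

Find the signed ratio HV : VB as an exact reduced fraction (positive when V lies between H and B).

HV:VB = -5/2

Set H = (0, 0), B = (1, 0), G = (0, 1), E = (4, -1); any affine frame gives the same invariant.
1. S is the midpoint of BG ⇒ S = (1/2, 1/2)
2. V is the intersection of line SE and line HB ⇒ V = (5/3, 0)
V = H + t·(B−H) with t = 5/3, so HV:VB = t:(1−t) = 5/3:-2/3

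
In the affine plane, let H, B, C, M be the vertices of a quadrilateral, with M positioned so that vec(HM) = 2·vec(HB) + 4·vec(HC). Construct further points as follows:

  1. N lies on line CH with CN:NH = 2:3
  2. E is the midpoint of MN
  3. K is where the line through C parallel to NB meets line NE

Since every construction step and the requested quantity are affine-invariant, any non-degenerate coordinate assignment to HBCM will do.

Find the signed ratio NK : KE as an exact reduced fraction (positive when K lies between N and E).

NK:KE = 4/19

Work in coordinates with H = (0, 0), B = (1, 0), C = (0, 1), M = (2, 4).
1. N lies on line CH with CN:NH = 2:3 ⇒ N = (0, 3/5)
2. E is the midpoint of MN ⇒ E = (1, 23/10)
3. K is where the line through C parallel to NB meets line NE ⇒ K = (4/23, 103/115)
K = N + t·(E−N) with t = 4/23, so NK:KE = t:(1−t) = 4/23:19/23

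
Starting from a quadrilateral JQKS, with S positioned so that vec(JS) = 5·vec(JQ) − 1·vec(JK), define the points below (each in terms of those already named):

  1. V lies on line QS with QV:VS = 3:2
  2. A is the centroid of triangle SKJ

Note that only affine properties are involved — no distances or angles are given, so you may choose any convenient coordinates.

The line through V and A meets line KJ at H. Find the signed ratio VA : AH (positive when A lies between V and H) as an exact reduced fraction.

Work in coordinates with J = (0, 0), Q = (1, 0), K = (0, 1), S = (5, -1).
1. V lies on line QS with QV:VS = 3:2 ⇒ V = (17/5, -3/5)
2. A is the centroid of triangle SKJ ⇒ A = (5/3, 0)
line VA meets KJ at H = (0, 15/26)
A = V + t·(H−V) with t = 26/51, so VA:AH = 26/51:25/51

VA:AH = 26/25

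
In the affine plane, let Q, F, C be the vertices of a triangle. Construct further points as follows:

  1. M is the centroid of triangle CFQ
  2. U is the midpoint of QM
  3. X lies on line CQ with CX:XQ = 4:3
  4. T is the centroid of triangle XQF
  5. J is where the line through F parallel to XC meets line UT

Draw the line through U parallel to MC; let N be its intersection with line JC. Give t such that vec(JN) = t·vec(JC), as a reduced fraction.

Choose coordinates Q = (0, 0), F = (1, 0), C = (0, 1).
1. M is the centroid of triangle CFQ ⇒ M = (1/3, 1/3)
2. U is the midpoint of QM ⇒ U = (1/6, 1/6)
3. X lies on line CQ with CX:XQ = 4:3 ⇒ X = (0, 3/7)
4. T is the centroid of triangle XQF ⇒ T = (1/3, 1/7)
5. J is where the line through F parallel to XC meets line UT ⇒ J = (1, 1/21)
through U parallel to MC: direction (-1/3, 2/3); meets JC at N = (-21/44, 16/11)
N = J + t·(C−J) with t = 65/44

t = 65/44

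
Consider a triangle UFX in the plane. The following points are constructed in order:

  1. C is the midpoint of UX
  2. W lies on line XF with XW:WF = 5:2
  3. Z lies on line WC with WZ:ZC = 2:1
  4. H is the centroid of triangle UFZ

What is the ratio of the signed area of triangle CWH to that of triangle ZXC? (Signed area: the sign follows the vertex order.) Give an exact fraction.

[CWH]:[ZXC] = -7/5

Work in coordinates with U = (0, 0), F = (1, 0), X = (0, 1).
1. C is the midpoint of UX ⇒ C = (0, 1/2)
2. W lies on line XF with XW:WF = 5:2 ⇒ W = (5/7, 2/7)
3. Z lies on line WC with WZ:ZC = 2:1 ⇒ Z = (5/21, 3/7)
4. H is the centroid of triangle UFZ ⇒ H = (26/63, 1/7)
2·[CWH] = -1/6, 2·[ZXC] = 5/42
[CWH]:[ZXC] = -1/6:5/42 = -7/5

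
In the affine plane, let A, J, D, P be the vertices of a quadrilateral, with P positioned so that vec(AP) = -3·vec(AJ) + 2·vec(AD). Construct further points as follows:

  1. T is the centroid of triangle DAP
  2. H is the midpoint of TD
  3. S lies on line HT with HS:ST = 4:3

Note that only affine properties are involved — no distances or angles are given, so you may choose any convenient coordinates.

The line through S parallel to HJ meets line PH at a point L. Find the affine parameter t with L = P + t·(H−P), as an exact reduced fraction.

Assign A = (0, 0), J = (1, 0), D = (0, 1), P = (-3, 2) — the answer is frame-independent, so this choice is without loss of generality.
1. T is the centroid of triangle DAP ⇒ T = (-1, 1)
2. H is the midpoint of TD ⇒ H = (-1/2, 1)
3. S lies on line HT with HS:ST = 4:3 ⇒ S = (-11/14, 1)
through S parallel to HJ: direction (3/2, -1); meets PH at L = (-17/14, 9/7)
L = P + t·(H−P) with t = 5/7

t = 5/7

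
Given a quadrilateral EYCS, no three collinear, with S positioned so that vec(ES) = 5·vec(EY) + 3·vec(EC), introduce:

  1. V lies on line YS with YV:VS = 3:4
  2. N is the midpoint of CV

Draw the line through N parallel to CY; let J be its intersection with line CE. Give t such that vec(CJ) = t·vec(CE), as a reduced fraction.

t = -3/2

Choose coordinates E = (0, 0), Y = (1, 0), C = (0, 1), S = (5, 3).
1. V lies on line YS with YV:VS = 3:4 ⇒ V = (19/7, 9/7)
2. N is the midpoint of CV ⇒ N = (19/14, 8/7)
through N parallel to CY: direction (1, -1); meets CE at J = (0, 5/2)
J = C + t·(E−C) with t = -3/2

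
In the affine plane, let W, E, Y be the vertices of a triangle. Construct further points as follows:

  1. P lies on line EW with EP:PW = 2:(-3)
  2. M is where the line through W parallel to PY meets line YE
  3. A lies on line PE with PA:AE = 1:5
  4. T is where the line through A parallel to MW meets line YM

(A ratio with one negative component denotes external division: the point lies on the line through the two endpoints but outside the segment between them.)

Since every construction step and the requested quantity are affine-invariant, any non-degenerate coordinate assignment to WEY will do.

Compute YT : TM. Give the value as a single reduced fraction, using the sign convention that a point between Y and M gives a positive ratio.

YT:TM = 1/8

Choose coordinates W = (0, 0), E = (1, 0), Y = (0, 1).
1. P lies on line EW with EP:PW = 2:(-3) ⇒ P = (3, 0)
2. M is where the line through W parallel to PY meets line YE ⇒ M = (3/2, -1/2)
3. A lies on line PE with PA:AE = 1:5 ⇒ A = (8/3, 0)
4. T is where the line through A parallel to MW meets line YM ⇒ T = (1/6, 5/6)
T = Y + t·(M−Y) with t = 1/9, so YT:TM = t:(1−t) = 1/9:8/9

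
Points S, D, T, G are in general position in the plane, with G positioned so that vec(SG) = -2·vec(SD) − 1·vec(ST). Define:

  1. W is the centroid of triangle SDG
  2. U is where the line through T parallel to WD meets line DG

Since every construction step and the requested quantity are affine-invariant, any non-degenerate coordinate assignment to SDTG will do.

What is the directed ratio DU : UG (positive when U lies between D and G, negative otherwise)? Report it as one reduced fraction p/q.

DU:UG = -5/6

Set S = (0, 0), D = (1, 0), T = (0, 1), G = (-2, -1); any affine frame gives the same invariant.
1. W is the centroid of triangle SDG ⇒ W = (-1/3, -1/3)
2. U is where the line through T parallel to WD meets line DG ⇒ U = (16, 5)
U = D + t·(G−D) with t = -5, so DU:UG = t:(1−t) = -5:6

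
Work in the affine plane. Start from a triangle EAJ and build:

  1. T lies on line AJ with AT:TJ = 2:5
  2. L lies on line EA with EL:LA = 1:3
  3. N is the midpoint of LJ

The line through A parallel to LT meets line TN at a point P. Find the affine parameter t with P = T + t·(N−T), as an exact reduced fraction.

Choose coordinates E = (0, 0), A = (1, 0), J = (0, 1).
1. T lies on line AJ with AT:TJ = 2:5 ⇒ T = (5/7, 2/7)
2. L lies on line EA with EL:LA = 1:3 ⇒ L = (1/4, 0)
3. N is the midpoint of LJ ⇒ N = (1/8, 1/2)
through A parallel to LT: direction (13/28, 2/7); meets TN at P = (83/70, 4/35)
P = T + t·(N−T) with t = -4/5

t = -4/5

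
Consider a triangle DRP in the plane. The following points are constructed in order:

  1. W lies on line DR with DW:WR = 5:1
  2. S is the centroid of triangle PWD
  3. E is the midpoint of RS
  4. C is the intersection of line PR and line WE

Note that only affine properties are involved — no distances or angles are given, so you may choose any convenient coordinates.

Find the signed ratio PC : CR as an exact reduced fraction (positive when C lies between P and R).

Work in coordinates with D = (0, 0), R = (1, 0), P = (0, 1).
1. W lies on line DR with DW:WR = 5:1 ⇒ W = (5/6, 0)
2. S is the centroid of triangle PWD ⇒ S = (5/18, 1/3)
3. E is the midpoint of RS ⇒ E = (23/36, 1/6)
4. C is the intersection of line PR and line WE ⇒ C = (2, -1)
C = P + t·(R−P) with t = 2, so PC:CR = t:(1−t) = 2:-1

PC:CR = -2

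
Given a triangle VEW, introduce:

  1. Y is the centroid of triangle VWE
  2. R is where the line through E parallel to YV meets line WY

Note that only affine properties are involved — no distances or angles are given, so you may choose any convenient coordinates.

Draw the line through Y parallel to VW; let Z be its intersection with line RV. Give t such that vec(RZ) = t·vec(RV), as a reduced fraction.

t = 1/2

Assign V = (0, 0), E = (1, 0), W = (0, 1) — the answer is frame-independent, so this choice is without loss of generality.
1. Y is the centroid of triangle VWE ⇒ Y = (1/3, 1/3)
2. R is where the line through E parallel to YV meets line WY ⇒ R = (2/3, -1/3)
through Y parallel to VW: direction (0, 1); meets RV at Z = (1/3, -1/6)
Z = R + t·(V−R) with t = 1/2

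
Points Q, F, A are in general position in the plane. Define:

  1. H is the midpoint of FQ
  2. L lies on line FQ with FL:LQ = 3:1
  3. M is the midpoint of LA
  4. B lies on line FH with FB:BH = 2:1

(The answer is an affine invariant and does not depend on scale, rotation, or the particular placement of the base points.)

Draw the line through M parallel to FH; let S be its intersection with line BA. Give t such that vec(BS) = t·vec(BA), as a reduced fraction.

Work in coordinates with Q = (0, 0), F = (1, 0), A = (0, 1).
1. H is the midpoint of FQ ⇒ H = (1/2, 0)
2. L lies on line FQ with FL:LQ = 3:1 ⇒ L = (1/4, 0)
3. M is the midpoint of LA ⇒ M = (1/8, 1/2)
4. B lies on line FH with FB:BH = 2:1 ⇒ B = (2/3, 0)
through M parallel to FH: direction (-1/2, 0); meets BA at S = (1/3, 1/2)
S = B + t·(A−B) with t = 1/2

t = 1/2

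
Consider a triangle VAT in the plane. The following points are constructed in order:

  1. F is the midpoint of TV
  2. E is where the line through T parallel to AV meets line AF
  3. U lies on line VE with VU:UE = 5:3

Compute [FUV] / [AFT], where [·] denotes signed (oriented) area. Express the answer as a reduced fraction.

Choose coordinates V = (0, 0), A = (1, 0), T = (0, 1).
1. F is the midpoint of TV ⇒ F = (0, 1/2)
2. E is where the line through T parallel to AV meets line AF ⇒ E = (-1, 1)
3. U lies on line VE with VU:UE = 5:3 ⇒ U = (-5/8, 5/8)
2·[FUV] = 5/16, 2·[AFT] = -1/2
[FUV]:[AFT] = 5/16:-1/2 = -5/8

[FUV]:[AFT] = -5/8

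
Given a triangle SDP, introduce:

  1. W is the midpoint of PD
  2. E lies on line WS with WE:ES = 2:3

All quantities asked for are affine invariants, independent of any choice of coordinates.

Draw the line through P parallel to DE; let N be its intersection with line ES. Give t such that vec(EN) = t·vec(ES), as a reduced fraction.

t = -4/3

Work in coordinates with S = (0, 0), D = (1, 0), P = (0, 1).
1. W is the midpoint of PD ⇒ W = (1/2, 1/2)
2. E lies on line WS with WE:ES = 2:3 ⇒ E = (3/10, 3/10)
through P parallel to DE: direction (-7/10, 3/10); meets ES at N = (7/10, 7/10)
N = E + t·(S−E) with t = -4/3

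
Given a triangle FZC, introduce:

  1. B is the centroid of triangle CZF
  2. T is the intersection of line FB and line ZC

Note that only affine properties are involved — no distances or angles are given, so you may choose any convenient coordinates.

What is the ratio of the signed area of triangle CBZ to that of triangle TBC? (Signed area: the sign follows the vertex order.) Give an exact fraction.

[CBZ]:[TBC] = -2

Choose coordinates F = (0, 0), Z = (1, 0), C = (0, 1).
1. B is the centroid of triangle CZF ⇒ B = (1/3, 1/3)
2. T is the intersection of line FB and line ZC ⇒ T = (1/2, 1/2)
2·[CBZ] = 1/3, 2·[TBC] = -1/6
[CBZ]:[TBC] = 1/3:-1/6 = -2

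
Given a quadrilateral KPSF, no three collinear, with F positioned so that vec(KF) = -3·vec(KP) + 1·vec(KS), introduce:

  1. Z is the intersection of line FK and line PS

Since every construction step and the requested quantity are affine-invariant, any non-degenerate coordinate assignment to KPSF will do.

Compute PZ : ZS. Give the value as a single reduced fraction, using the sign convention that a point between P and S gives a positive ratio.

Choose coordinates K = (0, 0), P = (1, 0), S = (0, 1), F = (-3, 1).
1. Z is the intersection of line FK and line PS ⇒ Z = (3/2, -1/2)
Z = P + t·(S−P) with t = -1/2, so PZ:ZS = t:(1−t) = -1/2:3/2

PZ:ZS = -1/3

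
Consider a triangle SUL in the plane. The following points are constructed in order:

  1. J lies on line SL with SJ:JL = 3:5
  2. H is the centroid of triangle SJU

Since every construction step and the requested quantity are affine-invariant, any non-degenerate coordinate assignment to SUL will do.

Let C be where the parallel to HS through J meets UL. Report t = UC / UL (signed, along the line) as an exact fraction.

Set S = (0, 0), U = (1, 0), L = (0, 1); any affine frame gives the same invariant.
1. J lies on line SL with SJ:JL = 3:5 ⇒ J = (0, 3/8)
2. H is the centroid of triangle SJU ⇒ H = (1/3, 1/8)
through J parallel to HS: direction (-1/3, -1/8); meets UL at C = (5/11, 6/11)
C = U + t·(L−U) with t = 6/11

t = 6/11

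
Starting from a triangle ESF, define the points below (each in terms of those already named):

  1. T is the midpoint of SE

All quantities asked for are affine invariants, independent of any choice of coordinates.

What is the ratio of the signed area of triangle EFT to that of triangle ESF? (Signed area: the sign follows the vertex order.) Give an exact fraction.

[EFT]:[ESF] = -1/2

Set E = (0, 0), S = (1, 0), F = (0, 1); any affine frame gives the same invariant.
1. T is the midpoint of SE ⇒ T = (1/2, 0)
2·[EFT] = -1/2, 2·[ESF] = 1
[EFT]:[ESF] = -1/2:1 = -1/2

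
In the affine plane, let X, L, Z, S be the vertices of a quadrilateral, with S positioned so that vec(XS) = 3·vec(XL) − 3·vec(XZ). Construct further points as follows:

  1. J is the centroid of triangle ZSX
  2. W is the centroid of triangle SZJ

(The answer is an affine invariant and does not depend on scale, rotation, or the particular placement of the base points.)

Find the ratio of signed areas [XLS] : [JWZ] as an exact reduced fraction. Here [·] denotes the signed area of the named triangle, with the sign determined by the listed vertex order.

[XLS]:[JWZ] = -9

Assign X = (0, 0), L = (1, 0), Z = (0, 1), S = (3, -3) — the answer is frame-independent, so this choice is without loss of generality.
1. J is the centroid of triangle ZSX ⇒ J = (1, -2/3)
2. W is the centroid of triangle SZJ ⇒ W = (4/3, -8/9)
2·[XLS] = -3, 2·[JWZ] = 1/3
[XLS]:[JWZ] = -3:1/3 = -9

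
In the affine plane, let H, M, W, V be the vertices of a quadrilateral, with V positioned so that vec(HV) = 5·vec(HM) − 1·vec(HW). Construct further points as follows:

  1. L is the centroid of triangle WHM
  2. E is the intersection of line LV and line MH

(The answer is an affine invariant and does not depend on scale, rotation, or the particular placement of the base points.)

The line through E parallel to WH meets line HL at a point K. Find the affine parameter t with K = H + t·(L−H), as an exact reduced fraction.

Choose coordinates H = (0, 0), M = (1, 0), W = (0, 1), V = (5, -1).
1. L is the centroid of triangle WHM ⇒ L = (1/3, 1/3)
2. E is the intersection of line LV and line MH ⇒ E = (3/2, 0)
through E parallel to WH: direction (0, -1); meets HL at K = (3/2, 3/2)
K = H + t·(L−H) with t = 9/2

t = 9/2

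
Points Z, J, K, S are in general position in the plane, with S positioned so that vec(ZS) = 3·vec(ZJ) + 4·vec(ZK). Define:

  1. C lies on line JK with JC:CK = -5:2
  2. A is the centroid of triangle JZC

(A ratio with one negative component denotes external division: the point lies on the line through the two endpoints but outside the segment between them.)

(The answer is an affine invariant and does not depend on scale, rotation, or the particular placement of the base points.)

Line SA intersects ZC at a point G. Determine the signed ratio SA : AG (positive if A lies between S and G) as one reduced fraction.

SA:AG = 64/5

Set Z = (0, 0), J = (1, 0), K = (0, 1), S = (3, 4); any affine frame gives the same invariant.
1. C lies on line JK with JC:CK = -5:2 ⇒ C = (-2/3, 5/3)
2. A is the centroid of triangle JZC ⇒ A = (1/9, 5/9)
line SA meets ZC at G = (-11/96, 55/192)
A = S + t·(G−S) with t = 64/69, so SA:AG = 64/69:5/69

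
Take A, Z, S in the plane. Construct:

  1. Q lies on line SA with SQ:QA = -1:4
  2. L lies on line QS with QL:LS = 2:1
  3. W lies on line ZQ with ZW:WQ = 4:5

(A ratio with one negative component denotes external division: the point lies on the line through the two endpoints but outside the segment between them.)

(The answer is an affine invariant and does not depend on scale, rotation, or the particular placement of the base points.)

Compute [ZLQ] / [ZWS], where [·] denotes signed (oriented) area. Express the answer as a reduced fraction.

[ZLQ]:[ZWS] = -3/2

Set A = (0, 0), Z = (1, 0), S = (0, 1); any affine frame gives the same invariant.
1. Q lies on line SA with SQ:QA = -1:4 ⇒ Q = (0, 4/3)
2. L lies on line QS with QL:LS = 2:1 ⇒ L = (0, 10/9)
3. W lies on line ZQ with ZW:WQ = 4:5 ⇒ W = (5/9, 16/27)
2·[ZLQ] = -2/9, 2·[ZWS] = 4/27
[ZLQ]:[ZWS] = -2/9:4/27 = -3/2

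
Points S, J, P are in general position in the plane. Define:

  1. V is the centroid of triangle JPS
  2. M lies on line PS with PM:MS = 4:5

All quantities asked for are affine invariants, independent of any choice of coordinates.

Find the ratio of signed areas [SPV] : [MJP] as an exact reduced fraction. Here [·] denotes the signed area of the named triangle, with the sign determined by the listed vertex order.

[SPV]:[MJP] = -3/4

Assign S = (0, 0), J = (1, 0), P = (0, 1) — the answer is frame-independent, so this choice is without loss of generality.
1. V is the centroid of triangle JPS ⇒ V = (1/3, 1/3)
2. M lies on line PS with PM:MS = 4:5 ⇒ M = (0, 5/9)
2·[SPV] = -1/3, 2·[MJP] = 4/9
[SPV]:[MJP] = -1/3:4/9 = -3/4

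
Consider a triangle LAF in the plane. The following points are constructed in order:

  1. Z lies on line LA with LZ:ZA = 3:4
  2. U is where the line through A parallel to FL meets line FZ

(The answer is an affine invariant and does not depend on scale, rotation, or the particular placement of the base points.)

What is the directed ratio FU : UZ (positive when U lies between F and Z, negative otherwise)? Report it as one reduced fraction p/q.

FU:UZ = -7/4

Assign L = (0, 0), A = (1, 0), F = (0, 1) — the answer is frame-independent, so this choice is without loss of generality.
1. Z lies on line LA with LZ:ZA = 3:4 ⇒ Z = (3/7, 0)
2. U is where the line through A parallel to FL meets line FZ ⇒ U = (1, -4/3)
U = F + t·(Z−F) with t = 7/3, so FU:UZ = t:(1−t) = 7/3:-4/3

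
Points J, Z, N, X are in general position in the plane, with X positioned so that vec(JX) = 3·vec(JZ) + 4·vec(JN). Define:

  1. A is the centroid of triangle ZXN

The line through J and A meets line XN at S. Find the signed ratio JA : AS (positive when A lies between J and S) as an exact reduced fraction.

JA:AS = 1/2

Assign J = (0, 0), Z = (1, 0), N = (0, 1), X = (3, 4) — the answer is frame-independent, so this choice is without loss of generality.
1. A is the centroid of triangle ZXN ⇒ A = (4/3, 5/3)
line JA meets XN at S = (4, 5)
A = J + t·(S−J) with t = 1/3, so JA:AS = 1/3:2/3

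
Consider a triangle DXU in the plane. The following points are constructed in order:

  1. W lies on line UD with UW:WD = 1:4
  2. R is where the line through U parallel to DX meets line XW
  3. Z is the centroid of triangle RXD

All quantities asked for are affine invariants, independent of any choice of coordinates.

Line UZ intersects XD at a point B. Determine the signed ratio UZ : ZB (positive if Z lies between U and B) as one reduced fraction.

UZ:ZB = 2

Assign D = (0, 0), X = (1, 0), U = (0, 1) — the answer is frame-independent, so this choice is without loss of generality.
1. W lies on line UD with UW:WD = 1:4 ⇒ W = (0, 4/5)
2. R is where the line through U parallel to DX meets line XW ⇒ R = (-1/4, 1)
3. Z is the centroid of triangle RXD ⇒ Z = (1/4, 1/3)
line UZ meets XD at B = (3/8, 0)
Z = U + t·(B−U) with t = 2/3, so UZ:ZB = 2/3:1/3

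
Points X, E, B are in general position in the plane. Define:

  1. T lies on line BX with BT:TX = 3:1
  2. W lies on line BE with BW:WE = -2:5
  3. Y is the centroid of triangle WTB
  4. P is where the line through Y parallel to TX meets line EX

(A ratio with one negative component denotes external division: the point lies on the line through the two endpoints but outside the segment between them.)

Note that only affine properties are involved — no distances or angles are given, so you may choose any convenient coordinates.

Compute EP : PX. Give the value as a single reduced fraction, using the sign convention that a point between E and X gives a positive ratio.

EP:PX = -11/2

Assign X = (0, 0), E = (1, 0), B = (0, 1) — the answer is frame-independent, so this choice is without loss of generality.
1. T lies on line BX with BT:TX = 3:1 ⇒ T = (0, 1/4)
2. W lies on line BE with BW:WE = -2:5 ⇒ W = (-2/3, 5/3)
3. Y is the centroid of triangle WTB ⇒ Y = (-2/9, 35/36)
4. P is where the line through Y parallel to TX meets line EX ⇒ P = (-2/9, 0)
P = E + t·(X−E) with t = 11/9, so EP:PX = t:(1−t) = 11/9:-2/9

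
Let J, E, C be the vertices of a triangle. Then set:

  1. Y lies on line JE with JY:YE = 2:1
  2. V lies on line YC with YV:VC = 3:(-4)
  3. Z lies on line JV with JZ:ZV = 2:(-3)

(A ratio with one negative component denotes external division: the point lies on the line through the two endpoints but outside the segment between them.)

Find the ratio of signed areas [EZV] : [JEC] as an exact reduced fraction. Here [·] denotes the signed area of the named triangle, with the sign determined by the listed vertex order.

Work in coordinates with J = (0, 0), E = (1, 0), C = (0, 1).
1. Y lies on line JE with JY:YE = 2:1 ⇒ Y = (2/3, 0)
2. V lies on line YC with YV:VC = 3:(-4) ⇒ V = (8/3, -3)
3. Z lies on line JV with JZ:ZV = 2:(-3) ⇒ Z = (-16/3, 6)
2·[EZV] = 9, 2·[JEC] = 1
[EZV]:[JEC] = 9:1 = 9

[EZV]:[JEC] = 9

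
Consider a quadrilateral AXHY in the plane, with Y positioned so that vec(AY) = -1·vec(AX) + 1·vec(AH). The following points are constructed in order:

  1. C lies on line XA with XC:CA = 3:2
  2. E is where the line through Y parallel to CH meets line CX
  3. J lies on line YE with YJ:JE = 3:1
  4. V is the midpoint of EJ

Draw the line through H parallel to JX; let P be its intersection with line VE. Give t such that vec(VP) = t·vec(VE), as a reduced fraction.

Choose coordinates A = (0, 0), X = (1, 0), H = (0, 1), Y = (-1, 1).
1. C lies on line XA with XC:CA = 3:2 ⇒ C = (2/5, 0)
2. E is where the line through Y parallel to CH meets line CX ⇒ E = (-3/5, 0)
3. J lies on line YE with YJ:JE = 3:1 ⇒ J = (-7/10, 1/4)
4. V is the midpoint of EJ ⇒ V = (-13/20, 1/8)
through H parallel to JX: direction (17/10, -1/4); meets VE at P = (-17/16, 37/32)
P = V + t·(E−V) with t = -33/4

t = -33/4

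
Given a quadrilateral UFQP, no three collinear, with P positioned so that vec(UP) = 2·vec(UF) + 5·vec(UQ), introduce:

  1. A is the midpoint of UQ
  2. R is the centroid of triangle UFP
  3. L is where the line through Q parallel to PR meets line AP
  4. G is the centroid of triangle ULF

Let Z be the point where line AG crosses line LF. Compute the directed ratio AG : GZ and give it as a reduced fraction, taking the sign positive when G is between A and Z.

Set U = (0, 0), F = (1, 0), Q = (0, 1), P = (2, 5); any affine frame gives the same invariant.
1. A is the midpoint of UQ ⇒ A = (0, 1/2)
2. R is the centroid of triangle UFP ⇒ R = (1, 5/3)
3. L is where the line through Q parallel to PR meets line AP ⇒ L = (-6/13, -7/13)
4. G is the centroid of triangle ULF ⇒ G = (7/39, -7/39)
line AG meets LF at Z = (231/1105, -322/1105)
G = A + t·(Z−A) with t = 85/99, so AG:GZ = 85/99:14/99

AG:GZ = 85/14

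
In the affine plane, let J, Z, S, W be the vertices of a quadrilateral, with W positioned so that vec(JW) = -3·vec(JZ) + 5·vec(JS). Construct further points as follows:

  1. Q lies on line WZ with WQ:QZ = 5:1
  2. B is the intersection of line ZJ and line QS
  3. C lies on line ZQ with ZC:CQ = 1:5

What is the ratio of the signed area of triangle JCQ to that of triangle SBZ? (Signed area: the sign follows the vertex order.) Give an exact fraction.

Set J = (0, 0), Z = (1, 0), S = (0, 1), W = (-3, 5); any affine frame gives the same invariant.
1. Q lies on line WZ with WQ:QZ = 5:1 ⇒ Q = (1/3, 5/6)
2. B is the intersection of line ZJ and line QS ⇒ B = (2, 0)
3. C lies on line ZQ with ZC:CQ = 1:5 ⇒ C = (8/9, 5/36)
2·[JCQ] = 25/36, 2·[SBZ] = -1
[JCQ]:[SBZ] = 25/36:-1 = -25/36

[JCQ]:[SBZ] = -25/36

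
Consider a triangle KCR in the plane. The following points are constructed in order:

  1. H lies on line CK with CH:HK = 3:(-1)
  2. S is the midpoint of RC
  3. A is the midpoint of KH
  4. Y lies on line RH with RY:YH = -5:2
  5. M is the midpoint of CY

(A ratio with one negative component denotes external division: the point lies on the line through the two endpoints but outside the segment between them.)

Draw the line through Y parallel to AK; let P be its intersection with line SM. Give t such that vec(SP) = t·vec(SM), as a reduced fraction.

Set K = (0, 0), C = (1, 0), R = (0, 1); any affine frame gives the same invariant.
1. H lies on line CK with CH:HK = 3:(-1) ⇒ H = (-1/2, 0)
2. S is the midpoint of RC ⇒ S = (1/2, 1/2)
3. A is the midpoint of KH ⇒ A = (-1/4, 0)
4. Y lies on line RH with RY:YH = -5:2 ⇒ Y = (-5/6, -2/3)
5. M is the midpoint of CY ⇒ M = (1/12, -1/3)
through Y parallel to AK: direction (1/4, 0); meets SM at P = (-1/12, -2/3)
P = S + t·(M−S) with t = 7/5

t = 7/5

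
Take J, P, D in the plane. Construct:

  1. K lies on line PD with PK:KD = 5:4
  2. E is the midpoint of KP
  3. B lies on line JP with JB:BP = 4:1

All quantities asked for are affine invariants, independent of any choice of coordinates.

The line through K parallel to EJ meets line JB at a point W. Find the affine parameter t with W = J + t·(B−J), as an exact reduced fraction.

Choose coordinates J = (0, 0), P = (1, 0), D = (0, 1).
1. K lies on line PD with PK:KD = 5:4 ⇒ K = (4/9, 5/9)
2. E is the midpoint of KP ⇒ E = (13/18, 5/18)
3. B lies on line JP with JB:BP = 4:1 ⇒ B = (4/5, 0)
through K parallel to EJ: direction (-13/18, -5/18); meets JB at W = (-1, 0)
W = J + t·(B−J) with t = -5/4

t = -5/4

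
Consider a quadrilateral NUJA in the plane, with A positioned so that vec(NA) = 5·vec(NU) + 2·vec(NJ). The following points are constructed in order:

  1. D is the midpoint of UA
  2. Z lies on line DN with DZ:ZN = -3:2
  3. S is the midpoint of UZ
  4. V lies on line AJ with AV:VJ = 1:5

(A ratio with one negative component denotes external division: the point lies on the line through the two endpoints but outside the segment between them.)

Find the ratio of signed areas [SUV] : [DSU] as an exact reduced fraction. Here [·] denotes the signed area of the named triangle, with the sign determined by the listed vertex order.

Assign N = (0, 0), U = (1, 0), J = (0, 1), A = (5, 2) — the answer is frame-independent, so this choice is without loss of generality.
1. D is the midpoint of UA ⇒ D = (3, 1)
2. Z lies on line DN with DZ:ZN = -3:2 ⇒ Z = (-6, -2)
3. S is the midpoint of UZ ⇒ S = (-5/2, -1)
4. V lies on line AJ with AV:VJ = 1:5 ⇒ V = (25/6, 11/6)
2·[SUV] = 13/4, 2·[DSU] = 3/2
[SUV]:[DSU] = 13/4:3/2 = 13/6

[SUV]:[DSU] = 13/6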